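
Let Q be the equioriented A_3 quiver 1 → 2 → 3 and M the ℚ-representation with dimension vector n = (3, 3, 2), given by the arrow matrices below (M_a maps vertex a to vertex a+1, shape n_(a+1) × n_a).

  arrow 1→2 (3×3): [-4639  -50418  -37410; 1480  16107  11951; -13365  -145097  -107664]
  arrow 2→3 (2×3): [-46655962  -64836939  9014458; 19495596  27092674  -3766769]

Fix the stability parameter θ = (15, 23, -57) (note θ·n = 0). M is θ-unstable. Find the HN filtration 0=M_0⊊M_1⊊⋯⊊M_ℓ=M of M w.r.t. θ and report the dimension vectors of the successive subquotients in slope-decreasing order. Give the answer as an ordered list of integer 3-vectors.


Via rank(M_{q-1}∘⋯∘M_p): M ≅ I[1,2], I[1,3]^2.
μ_θ-semistable layers: μ^(1)=23; μ^(2)=15; μ^(3)=-19/3

((0, 1, 0); (1, 0, 0); (2, 2, 2))


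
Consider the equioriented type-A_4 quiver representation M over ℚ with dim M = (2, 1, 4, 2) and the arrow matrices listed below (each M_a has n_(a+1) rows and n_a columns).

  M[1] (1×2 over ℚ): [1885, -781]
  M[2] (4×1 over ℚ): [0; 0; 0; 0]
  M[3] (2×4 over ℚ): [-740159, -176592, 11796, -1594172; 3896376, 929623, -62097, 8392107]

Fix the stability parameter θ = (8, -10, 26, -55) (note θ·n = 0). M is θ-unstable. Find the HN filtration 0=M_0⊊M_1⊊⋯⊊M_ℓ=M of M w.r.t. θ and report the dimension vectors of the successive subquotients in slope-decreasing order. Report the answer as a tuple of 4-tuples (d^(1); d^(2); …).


Interval decomposition of M: I[1,1], I[1,2], I[3,3]^2, I[3,4]^2.
HN type (ℓ=4): μ^(1)=26; μ^(2)=8; μ^(3)=-1; μ^(4)=-29/2

((0, 0, 2, 0); (1, 0, 0, 0); (1, 1, 0, 0); (0, 0, 2, 2))


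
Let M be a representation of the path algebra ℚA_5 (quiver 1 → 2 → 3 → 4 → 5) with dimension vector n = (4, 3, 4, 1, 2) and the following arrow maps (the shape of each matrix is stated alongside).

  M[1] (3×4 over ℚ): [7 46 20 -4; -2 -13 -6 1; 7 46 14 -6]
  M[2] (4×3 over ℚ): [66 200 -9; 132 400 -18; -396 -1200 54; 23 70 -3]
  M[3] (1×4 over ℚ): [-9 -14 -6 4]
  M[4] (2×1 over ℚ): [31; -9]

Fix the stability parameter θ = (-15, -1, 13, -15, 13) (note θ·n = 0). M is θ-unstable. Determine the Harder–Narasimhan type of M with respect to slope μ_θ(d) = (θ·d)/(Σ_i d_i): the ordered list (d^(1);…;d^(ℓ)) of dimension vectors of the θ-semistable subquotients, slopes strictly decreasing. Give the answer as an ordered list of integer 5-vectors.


Interval decomposition of M: I[1,1], I[1,2], I[1,3], I[1,5], I[3,3]^2, I[5,5].
HN type (ℓ=3): μ^(1)=13; μ^(2)=-1; μ^(3)=-15

((0, 0, 3, 0, 2); (0, 3, 1, 1, 0); (4, 0, 0, 0, 0))


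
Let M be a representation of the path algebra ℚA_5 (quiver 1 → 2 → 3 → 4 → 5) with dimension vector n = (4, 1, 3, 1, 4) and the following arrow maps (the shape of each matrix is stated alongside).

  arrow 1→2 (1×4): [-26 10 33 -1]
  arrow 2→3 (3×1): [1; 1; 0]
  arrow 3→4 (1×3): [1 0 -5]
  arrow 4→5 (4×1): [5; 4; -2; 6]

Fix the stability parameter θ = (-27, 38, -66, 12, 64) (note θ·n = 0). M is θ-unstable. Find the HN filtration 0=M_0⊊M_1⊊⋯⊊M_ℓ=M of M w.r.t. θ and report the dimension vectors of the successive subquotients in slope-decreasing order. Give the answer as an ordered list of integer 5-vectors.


Interval decomposition of M: I[1,1]^3, I[1,5], I[3,3]^2, I[5,5]^3.
HN type (ℓ=5): μ^(1)=64; μ^(2)=12; μ^(3)=-14; μ^(4)=-27; μ^(5)=-66

((0, 0, 0, 0, 4); (0, 0, 0, 1, 0); (0, 1, 1, 0, 0); (4, 0, 0, 0, 0); (0, 0, 2, 0, 0))


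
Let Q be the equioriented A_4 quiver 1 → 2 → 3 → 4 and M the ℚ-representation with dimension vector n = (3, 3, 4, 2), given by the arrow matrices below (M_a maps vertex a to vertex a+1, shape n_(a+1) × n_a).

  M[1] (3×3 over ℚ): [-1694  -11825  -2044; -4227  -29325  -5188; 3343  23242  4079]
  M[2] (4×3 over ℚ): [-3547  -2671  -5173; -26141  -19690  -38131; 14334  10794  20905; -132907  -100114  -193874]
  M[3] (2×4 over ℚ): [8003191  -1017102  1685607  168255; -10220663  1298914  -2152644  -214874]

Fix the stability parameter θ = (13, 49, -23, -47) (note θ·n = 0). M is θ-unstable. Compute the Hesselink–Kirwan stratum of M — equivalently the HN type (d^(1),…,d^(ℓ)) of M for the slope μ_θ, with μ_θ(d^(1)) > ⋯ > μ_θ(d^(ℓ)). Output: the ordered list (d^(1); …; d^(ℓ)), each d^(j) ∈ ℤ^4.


Interval decomposition of M: I[1,3], I[1,4]^2, I[3,3].
HN type (ℓ=3): μ^(1)=13; μ^(2)=-2; μ^(3)=-23

((1, 1, 1, 0); (2, 2, 2, 2); (0, 0, 1, 0))


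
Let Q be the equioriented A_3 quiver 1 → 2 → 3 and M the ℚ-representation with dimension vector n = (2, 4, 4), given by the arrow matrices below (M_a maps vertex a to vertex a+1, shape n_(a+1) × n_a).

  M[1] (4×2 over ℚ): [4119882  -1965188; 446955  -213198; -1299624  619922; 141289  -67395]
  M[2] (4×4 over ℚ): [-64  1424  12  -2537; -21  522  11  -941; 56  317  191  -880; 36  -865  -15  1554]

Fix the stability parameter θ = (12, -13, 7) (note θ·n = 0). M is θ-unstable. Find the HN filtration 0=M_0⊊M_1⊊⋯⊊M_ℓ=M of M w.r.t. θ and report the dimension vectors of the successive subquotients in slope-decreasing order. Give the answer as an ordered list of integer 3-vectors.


Interval decomposition of M: I[1,3]^2, I[2,2], I[2,3], I[3,3].
HN type (ℓ=3): μ^(1)=7; μ^(2)=-1/2; μ^(3)=-13

((0, 0, 4); (2, 2, 0); (0, 2, 0))


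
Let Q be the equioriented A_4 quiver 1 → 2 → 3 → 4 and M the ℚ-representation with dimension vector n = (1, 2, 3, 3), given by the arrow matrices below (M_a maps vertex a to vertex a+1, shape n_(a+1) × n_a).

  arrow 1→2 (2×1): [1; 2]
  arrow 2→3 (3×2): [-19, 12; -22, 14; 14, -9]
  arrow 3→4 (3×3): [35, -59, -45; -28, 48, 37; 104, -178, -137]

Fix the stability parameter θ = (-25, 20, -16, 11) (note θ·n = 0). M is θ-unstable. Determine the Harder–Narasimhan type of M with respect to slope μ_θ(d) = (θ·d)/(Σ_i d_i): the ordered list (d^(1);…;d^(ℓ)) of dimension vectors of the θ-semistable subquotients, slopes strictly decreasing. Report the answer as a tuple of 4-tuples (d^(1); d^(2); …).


Interval decomposition of M: I[1,4], I[2,4], I[3,4].
HN type (ℓ=4): μ^(1)=11; μ^(2)=2; μ^(3)=-16; μ^(4)=-25

((0, 0, 0, 3); (0, 2, 2, 0); (0, 0, 1, 0); (1, 0, 0, 0))


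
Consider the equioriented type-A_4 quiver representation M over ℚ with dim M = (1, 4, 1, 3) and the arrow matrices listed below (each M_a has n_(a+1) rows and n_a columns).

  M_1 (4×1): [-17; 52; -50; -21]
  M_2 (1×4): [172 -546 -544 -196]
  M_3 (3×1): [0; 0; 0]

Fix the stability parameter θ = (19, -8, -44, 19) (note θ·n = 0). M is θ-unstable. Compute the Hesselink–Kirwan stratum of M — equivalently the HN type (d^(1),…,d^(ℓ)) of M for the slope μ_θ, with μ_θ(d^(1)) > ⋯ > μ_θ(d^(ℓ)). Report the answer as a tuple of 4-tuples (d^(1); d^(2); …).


Interval decomposition of M: I[1,2], I[2,2]^2, I[2,3], I[4,4]^3.
HN type (ℓ=4): μ^(1)=19; μ^(2)=11/2; μ^(3)=-8; μ^(4)=-26

((0, 0, 0, 3); (1, 1, 0, 0); (0, 2, 0, 0); (0, 1, 1, 0))


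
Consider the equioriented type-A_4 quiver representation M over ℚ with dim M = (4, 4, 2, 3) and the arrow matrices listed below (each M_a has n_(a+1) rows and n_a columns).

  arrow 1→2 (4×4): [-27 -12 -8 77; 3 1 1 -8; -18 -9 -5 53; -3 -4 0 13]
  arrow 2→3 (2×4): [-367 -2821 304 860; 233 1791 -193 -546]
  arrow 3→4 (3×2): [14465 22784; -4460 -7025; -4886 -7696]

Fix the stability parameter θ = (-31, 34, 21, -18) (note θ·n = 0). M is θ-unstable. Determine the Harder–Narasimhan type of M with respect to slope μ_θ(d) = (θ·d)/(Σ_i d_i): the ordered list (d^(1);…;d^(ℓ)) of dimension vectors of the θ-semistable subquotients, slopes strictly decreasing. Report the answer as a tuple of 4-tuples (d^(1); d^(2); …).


Barcode: M ≅ I[1,1]^2, I[1,4]^2, I[2,2]^2, I[4,4]. HN layers by μ_θ (4 steps, strictly decreasing):
  μ^(1)=34; μ^(2)=37/3; μ^(3)=-18; μ^(4)=-31

((0, 2, 0, 0); (0, 2, 2, 2); (0, 0, 0, 1); (4, 0, 0, 0))


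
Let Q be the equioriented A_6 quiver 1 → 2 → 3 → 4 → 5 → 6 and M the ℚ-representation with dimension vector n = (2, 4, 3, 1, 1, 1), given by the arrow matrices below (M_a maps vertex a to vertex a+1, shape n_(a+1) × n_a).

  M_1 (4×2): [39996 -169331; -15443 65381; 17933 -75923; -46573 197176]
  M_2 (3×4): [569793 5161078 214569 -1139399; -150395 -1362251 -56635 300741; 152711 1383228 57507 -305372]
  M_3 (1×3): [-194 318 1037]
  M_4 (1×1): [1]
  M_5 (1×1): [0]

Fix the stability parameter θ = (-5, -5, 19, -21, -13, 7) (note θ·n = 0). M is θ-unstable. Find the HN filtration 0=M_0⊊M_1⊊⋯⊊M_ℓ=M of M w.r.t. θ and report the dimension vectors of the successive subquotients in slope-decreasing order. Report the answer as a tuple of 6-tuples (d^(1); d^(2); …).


Interval decomposition of M: I[1,3], I[1,5], I[2,2], I[2,3], I[6,6].
HN type (ℓ=3): μ^(1)=19; μ^(2)=7; μ^(3)=-5

((0, 0, 2, 0, 0, 0); (0, 0, 0, 0, 0, 1); (2, 4, 1, 1, 1, 0))


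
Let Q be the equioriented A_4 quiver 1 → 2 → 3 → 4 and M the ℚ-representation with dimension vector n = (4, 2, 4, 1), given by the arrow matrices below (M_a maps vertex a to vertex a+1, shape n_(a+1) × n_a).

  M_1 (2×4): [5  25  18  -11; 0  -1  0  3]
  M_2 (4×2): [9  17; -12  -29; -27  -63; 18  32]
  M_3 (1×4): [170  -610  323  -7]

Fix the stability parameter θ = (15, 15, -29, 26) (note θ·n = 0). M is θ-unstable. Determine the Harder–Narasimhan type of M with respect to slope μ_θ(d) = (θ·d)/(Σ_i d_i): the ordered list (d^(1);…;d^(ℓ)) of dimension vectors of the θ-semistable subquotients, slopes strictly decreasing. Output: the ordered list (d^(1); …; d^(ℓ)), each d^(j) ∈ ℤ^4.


Via rank(M_{q-1}∘⋯∘M_p): M ≅ I[1,1]^2, I[1,3], I[1,4], I[3,3]^2.
μ_θ-semistable layers: μ^(1)=26; μ^(2)=15; μ^(3)=1/3; μ^(4)=-29

((0, 0, 0, 1); (2, 0, 0, 0); (2, 2, 2, 0); (0, 0, 2, 0))


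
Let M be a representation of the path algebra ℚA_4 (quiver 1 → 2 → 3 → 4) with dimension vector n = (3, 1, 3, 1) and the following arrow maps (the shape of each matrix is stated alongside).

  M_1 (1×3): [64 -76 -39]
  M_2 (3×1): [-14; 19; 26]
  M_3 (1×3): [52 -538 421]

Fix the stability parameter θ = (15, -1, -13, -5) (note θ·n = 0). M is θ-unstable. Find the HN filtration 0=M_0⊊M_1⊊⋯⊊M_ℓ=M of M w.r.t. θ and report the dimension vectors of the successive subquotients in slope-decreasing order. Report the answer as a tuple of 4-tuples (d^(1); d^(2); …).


Barcode: M ≅ I[1,1]^2, I[1,4], I[3,3]^2. HN layers by μ_θ (3 steps, strictly decreasing):
  μ^(1)=15; μ^(2)=-1; μ^(3)=-13

((2, 0, 0, 0); (1, 1, 1, 1); (0, 0, 2, 0))


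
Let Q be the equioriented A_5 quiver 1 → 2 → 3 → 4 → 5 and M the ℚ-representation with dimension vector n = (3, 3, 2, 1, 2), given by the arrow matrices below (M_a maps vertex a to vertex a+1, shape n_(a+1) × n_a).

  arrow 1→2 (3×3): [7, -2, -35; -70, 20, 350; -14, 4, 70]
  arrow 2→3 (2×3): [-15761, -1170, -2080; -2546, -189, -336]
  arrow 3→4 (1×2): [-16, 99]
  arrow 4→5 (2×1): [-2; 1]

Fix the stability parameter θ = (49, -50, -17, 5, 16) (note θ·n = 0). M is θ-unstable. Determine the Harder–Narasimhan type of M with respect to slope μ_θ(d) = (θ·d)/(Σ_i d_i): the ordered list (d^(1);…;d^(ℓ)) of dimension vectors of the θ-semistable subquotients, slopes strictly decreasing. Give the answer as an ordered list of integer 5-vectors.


Via rank(M_{q-1}∘⋯∘M_p): M ≅ I[1,1]^2, I[1,3], I[2,2], I[2,5], I[5,5].
μ_θ-semistable layers: μ^(1)=49; μ^(2)=16; μ^(3)=5; μ^(4)=-6; μ^(5)=-17; μ^(6)=-50

((2, 0, 0, 0, 0); (0, 0, 0, 0, 2); (0, 0, 0, 1, 0); (1, 1, 1, 0, 0); (0, 0, 1, 0, 0); (0, 2, 0, 0, 0))


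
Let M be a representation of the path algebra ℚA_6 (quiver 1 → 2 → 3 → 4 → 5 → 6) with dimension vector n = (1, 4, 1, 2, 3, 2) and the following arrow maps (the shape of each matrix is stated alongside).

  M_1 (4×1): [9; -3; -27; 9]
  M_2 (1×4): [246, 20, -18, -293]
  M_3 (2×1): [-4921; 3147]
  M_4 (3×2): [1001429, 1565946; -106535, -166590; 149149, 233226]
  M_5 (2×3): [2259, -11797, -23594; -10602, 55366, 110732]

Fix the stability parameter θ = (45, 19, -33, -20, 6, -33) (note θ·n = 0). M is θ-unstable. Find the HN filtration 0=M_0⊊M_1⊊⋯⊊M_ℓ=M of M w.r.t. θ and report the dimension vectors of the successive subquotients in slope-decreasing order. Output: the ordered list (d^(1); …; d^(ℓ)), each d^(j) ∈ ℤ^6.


Via rank(M_{q-1}∘⋯∘M_p): M ≅ I[1,5], I[2,2]^3, I[4,4], I[5,5], I[5,6], I[6,6].
μ_θ-semistable layers: μ^(1)=19; μ^(2)=6; μ^(3)=11/4; μ^(4)=-27/2; μ^(5)=-20; μ^(6)=-33

((0, 3, 0, 0, 0, 0); (0, 0, 0, 0, 2, 0); (1, 1, 1, 1, 0, 0); (0, 0, 0, 0, 1, 1); (0, 0, 0, 1, 0, 0); (0, 0, 0, 0, 0, 1))


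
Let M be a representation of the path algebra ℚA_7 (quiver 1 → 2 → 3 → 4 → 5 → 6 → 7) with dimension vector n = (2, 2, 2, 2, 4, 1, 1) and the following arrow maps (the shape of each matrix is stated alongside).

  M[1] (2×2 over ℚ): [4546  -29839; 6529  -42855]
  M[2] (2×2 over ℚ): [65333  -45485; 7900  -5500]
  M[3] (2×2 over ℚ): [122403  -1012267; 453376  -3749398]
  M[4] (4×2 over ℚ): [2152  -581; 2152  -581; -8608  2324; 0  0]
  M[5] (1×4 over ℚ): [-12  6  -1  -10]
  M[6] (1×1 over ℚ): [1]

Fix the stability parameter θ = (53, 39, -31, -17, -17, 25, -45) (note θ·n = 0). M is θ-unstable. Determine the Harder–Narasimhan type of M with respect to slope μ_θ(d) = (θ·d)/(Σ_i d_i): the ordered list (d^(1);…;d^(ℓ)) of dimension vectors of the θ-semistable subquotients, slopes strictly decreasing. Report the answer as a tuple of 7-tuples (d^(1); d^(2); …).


Interval decomposition of M: I[1,2], I[1,4], I[3,7], I[5,5]^3.
HN type (ℓ=5): μ^(1)=46; μ^(2)=11; μ^(3)=-10; μ^(4)=-17; μ^(5)=-31

((1, 1, 0, 0, 0, 0, 0); (1, 1, 1, 1, 0, 0, 0); (0, 0, 0, 0, 0, 1, 1); (0, 0, 0, 1, 4, 0, 0); (0, 0, 1, 0, 0, 0, 0))


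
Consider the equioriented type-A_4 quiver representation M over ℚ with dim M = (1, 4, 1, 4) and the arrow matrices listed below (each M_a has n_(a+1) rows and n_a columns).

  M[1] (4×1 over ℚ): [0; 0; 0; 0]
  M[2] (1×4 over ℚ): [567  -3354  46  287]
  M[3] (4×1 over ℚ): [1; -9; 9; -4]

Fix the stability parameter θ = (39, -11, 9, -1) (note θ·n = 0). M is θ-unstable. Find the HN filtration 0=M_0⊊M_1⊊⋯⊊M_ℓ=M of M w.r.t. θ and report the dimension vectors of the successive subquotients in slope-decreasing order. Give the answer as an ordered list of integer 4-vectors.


Barcode: M ≅ I[1,1], I[2,2]^3, I[2,4], I[4,4]^3. HN layers by μ_θ (4 steps, strictly decreasing):
  μ^(1)=39; μ^(2)=4; μ^(3)=-1; μ^(4)=-11

((1, 0, 0, 0); (0, 0, 1, 1); (0, 0, 0, 3); (0, 4, 0, 0))


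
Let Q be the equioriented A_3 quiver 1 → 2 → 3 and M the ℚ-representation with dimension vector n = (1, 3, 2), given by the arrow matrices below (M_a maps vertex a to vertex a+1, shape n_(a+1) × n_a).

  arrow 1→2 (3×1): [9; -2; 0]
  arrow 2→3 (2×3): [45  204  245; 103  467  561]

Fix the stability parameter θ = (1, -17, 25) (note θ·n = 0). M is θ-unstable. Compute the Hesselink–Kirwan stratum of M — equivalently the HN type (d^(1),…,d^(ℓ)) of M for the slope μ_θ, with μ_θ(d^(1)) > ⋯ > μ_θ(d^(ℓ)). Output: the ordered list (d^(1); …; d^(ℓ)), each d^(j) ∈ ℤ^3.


Barcode: M ≅ I[1,3], I[2,2], I[2,3]. HN layers by μ_θ (3 steps, strictly decreasing):
  μ^(1)=25; μ^(2)=-8; μ^(3)=-17

((0, 0, 2); (1, 1, 0); (0, 2, 0))


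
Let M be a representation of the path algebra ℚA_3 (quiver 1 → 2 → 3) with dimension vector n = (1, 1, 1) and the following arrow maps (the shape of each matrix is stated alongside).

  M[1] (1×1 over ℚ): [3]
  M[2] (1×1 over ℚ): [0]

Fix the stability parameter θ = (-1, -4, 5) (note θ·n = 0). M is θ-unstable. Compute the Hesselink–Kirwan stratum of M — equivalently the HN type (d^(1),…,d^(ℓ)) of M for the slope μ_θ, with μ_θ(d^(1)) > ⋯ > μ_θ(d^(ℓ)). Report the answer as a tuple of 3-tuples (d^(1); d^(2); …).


Via rank(M_{q-1}∘⋯∘M_p): M ≅ I[1,2], I[3,3].
μ_θ-semistable layers: μ^(1)=5; μ^(2)=-5/2

((0, 0, 1); (1, 1, 0))


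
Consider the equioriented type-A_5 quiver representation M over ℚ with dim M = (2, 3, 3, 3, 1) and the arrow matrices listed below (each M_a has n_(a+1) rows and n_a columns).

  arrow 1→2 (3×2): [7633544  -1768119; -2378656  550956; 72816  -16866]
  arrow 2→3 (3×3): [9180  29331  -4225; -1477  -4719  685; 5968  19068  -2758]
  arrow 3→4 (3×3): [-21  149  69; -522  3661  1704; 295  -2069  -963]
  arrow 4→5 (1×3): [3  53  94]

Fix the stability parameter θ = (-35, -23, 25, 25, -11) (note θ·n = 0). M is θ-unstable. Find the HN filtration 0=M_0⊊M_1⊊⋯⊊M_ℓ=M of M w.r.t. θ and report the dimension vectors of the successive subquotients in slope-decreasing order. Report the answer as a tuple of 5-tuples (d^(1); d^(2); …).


Via rank(M_{q-1}∘⋯∘M_p): M ≅ I[1,1], I[1,4], I[2,3], I[2,5], I[4,4].
μ_θ-semistable layers: μ^(1)=25; μ^(2)=13; μ^(3)=-23; μ^(4)=-35

((0, 0, 2, 2, 0); (0, 0, 1, 1, 1); (0, 3, 0, 0, 0); (2, 0, 0, 0, 0))


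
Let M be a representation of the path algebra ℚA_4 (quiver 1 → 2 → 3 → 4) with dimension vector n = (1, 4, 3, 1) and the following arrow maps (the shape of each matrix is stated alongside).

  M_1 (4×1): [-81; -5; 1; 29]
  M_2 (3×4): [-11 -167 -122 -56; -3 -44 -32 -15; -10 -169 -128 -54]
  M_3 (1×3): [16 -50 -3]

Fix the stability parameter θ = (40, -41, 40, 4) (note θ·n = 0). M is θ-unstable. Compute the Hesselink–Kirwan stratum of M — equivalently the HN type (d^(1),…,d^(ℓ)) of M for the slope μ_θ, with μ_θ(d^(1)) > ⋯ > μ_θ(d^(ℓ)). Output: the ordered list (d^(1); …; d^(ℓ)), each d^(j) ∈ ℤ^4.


Via rank(M_{q-1}∘⋯∘M_p): M ≅ I[1,4], I[2,2], I[2,3]^2.
μ_θ-semistable layers: μ^(1)=40; μ^(2)=22; μ^(3)=-1/2; μ^(4)=-41

((0, 0, 2, 0); (0, 0, 1, 1); (1, 1, 0, 0); (0, 3, 0, 0))


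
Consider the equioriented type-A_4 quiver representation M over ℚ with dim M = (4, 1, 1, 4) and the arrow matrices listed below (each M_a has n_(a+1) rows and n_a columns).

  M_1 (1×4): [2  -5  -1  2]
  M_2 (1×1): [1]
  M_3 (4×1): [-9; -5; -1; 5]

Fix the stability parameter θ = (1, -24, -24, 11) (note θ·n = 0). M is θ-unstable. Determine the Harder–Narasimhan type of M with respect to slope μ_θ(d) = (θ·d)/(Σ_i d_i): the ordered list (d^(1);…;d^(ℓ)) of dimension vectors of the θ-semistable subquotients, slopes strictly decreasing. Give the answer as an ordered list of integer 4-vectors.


Via rank(M_{q-1}∘⋯∘M_p): M ≅ I[1,1]^3, I[1,4], I[4,4]^3.
μ_θ-semistable layers: μ^(1)=11; μ^(2)=1; μ^(3)=-47/3

((0, 0, 0, 4); (3, 0, 0, 0); (1, 1, 1, 0))


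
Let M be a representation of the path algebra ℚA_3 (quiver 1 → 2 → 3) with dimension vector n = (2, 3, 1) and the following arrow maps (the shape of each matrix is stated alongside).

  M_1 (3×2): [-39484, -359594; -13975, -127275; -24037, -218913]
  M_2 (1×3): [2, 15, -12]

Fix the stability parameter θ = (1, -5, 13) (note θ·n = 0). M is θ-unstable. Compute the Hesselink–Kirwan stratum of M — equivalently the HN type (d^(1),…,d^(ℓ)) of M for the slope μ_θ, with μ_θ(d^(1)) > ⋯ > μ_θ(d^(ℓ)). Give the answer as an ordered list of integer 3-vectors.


Via rank(M_{q-1}∘⋯∘M_p): M ≅ I[1,2], I[1,3], I[2,2].
μ_θ-semistable layers: μ^(1)=13; μ^(2)=-2; μ^(3)=-5

((0, 0, 1); (2, 2, 0); (0, 1, 0))


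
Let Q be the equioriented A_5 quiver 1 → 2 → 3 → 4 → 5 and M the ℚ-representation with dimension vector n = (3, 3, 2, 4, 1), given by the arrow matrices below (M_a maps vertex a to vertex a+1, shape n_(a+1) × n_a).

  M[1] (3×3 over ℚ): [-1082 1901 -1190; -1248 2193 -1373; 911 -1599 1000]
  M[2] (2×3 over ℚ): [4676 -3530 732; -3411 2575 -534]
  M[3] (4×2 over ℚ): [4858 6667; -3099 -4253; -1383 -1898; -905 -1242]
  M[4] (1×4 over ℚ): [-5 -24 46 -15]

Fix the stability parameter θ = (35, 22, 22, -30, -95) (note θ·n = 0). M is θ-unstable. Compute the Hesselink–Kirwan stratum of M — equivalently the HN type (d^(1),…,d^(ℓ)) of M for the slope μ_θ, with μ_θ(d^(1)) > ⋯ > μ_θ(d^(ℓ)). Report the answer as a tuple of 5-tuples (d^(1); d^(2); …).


Barcode: M ≅ I[1,2], I[1,4], I[1,5], I[4,4]^2. HN layers by μ_θ (4 steps, strictly decreasing):
  μ^(1)=57/2; μ^(2)=49/4; μ^(3)=-46/5; μ^(4)=-30

((1, 1, 0, 0, 0); (1, 1, 1, 1, 0); (1, 1, 1, 1, 1); (0, 0, 0, 2, 0))


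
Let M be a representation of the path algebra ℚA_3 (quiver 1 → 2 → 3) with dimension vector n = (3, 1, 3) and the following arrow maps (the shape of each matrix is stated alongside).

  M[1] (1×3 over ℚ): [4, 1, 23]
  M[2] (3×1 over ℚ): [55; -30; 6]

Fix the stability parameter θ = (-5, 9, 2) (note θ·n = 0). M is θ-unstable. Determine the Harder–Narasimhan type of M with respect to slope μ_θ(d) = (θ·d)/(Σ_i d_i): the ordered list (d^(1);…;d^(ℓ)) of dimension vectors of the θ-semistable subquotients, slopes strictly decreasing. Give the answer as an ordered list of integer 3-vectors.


Interval decomposition of M: I[1,1]^2, I[1,3], I[3,3]^2.
HN type (ℓ=3): μ^(1)=11/2; μ^(2)=2; μ^(3)=-5

((0, 1, 1); (0, 0, 2); (3, 0, 0))


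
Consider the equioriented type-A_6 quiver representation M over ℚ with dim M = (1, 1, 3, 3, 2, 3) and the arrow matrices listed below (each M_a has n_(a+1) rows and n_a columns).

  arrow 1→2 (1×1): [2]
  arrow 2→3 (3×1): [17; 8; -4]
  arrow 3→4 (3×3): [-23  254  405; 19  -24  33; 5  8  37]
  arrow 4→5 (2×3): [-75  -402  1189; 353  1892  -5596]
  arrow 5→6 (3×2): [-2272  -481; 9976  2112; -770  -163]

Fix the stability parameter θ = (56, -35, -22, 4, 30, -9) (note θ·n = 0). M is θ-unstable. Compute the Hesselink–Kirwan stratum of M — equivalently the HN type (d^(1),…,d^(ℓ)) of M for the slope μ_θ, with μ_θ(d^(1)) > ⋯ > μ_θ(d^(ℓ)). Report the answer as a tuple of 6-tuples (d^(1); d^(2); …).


Interval decomposition of M: I[1,6], I[3,4], I[3,6], I[6,6].
HN type (ℓ=5): μ^(1)=21/2; μ^(2)=4; μ^(3)=-1/3; μ^(4)=-9; μ^(5)=-22

((0, 0, 0, 0, 2, 2); (0, 0, 0, 3, 0, 0); (1, 1, 1, 0, 0, 0); (0, 0, 0, 0, 0, 1); (0, 0, 2, 0, 0, 0))


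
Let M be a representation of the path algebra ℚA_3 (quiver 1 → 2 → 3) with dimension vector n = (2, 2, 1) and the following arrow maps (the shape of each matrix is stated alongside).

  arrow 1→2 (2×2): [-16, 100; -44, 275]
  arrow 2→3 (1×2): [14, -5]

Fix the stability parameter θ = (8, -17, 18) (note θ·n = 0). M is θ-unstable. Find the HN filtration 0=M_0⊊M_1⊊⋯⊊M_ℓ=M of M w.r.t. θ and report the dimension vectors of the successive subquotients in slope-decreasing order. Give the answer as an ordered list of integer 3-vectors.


Barcode: M ≅ I[1,1], I[1,3], I[2,2]. HN layers by μ_θ (4 steps, strictly decreasing):
  μ^(1)=18; μ^(2)=8; μ^(3)=-9/2; μ^(4)=-17

((0, 0, 1); (1, 0, 0); (1, 1, 0); (0, 1, 0))


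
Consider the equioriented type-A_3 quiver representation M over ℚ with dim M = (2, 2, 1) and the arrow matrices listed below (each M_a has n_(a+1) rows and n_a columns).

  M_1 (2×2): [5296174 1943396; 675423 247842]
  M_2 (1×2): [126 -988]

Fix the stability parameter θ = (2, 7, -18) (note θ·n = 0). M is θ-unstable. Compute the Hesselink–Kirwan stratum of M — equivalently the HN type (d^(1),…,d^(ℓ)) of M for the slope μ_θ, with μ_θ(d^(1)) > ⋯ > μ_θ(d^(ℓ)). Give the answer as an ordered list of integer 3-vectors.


Via rank(M_{q-1}∘⋯∘M_p): M ≅ I[1,1], I[1,2], I[2,3].
μ_θ-semistable layers: μ^(1)=7; μ^(2)=2; μ^(3)=-11/2

((0, 1, 0); (2, 0, 0); (0, 1, 1))


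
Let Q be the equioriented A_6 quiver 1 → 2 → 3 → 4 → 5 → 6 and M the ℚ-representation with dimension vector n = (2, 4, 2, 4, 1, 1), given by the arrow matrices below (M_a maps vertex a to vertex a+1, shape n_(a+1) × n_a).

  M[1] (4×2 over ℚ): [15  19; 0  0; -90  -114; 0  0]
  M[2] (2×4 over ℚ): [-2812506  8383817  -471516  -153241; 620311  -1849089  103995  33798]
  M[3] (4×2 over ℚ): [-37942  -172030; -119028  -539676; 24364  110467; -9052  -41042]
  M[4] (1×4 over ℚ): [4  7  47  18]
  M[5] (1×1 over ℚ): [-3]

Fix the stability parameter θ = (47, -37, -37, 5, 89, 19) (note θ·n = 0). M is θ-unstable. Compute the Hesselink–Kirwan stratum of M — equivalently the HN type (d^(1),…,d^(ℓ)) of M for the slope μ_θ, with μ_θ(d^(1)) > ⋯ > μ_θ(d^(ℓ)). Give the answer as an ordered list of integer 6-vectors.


Barcode: M ≅ I[1,1], I[1,6], I[2,2]^2, I[2,4], I[4,4]^2. HN layers by μ_θ (5 steps, strictly decreasing):
  μ^(1)=54; μ^(2)=47; μ^(3)=5; μ^(4)=-9; μ^(5)=-37

((0, 0, 0, 0, 1, 1); (1, 0, 0, 0, 0, 0); (0, 0, 0, 4, 0, 0); (1, 1, 1, 0, 0, 0); (0, 3, 1, 0, 0, 0))


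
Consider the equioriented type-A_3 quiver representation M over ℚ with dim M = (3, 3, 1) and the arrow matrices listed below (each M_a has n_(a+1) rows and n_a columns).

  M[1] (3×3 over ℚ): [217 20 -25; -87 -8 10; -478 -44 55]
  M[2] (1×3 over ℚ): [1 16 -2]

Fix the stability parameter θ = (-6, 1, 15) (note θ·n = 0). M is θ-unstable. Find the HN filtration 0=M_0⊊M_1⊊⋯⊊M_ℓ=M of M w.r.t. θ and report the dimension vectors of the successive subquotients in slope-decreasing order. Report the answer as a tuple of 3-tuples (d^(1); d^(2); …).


Via rank(M_{q-1}∘⋯∘M_p): M ≅ I[1,1], I[1,2], I[1,3], I[2,2].
μ_θ-semistable layers: μ^(1)=15; μ^(2)=1; μ^(3)=-6

((0, 0, 1); (0, 3, 0); (3, 0, 0))


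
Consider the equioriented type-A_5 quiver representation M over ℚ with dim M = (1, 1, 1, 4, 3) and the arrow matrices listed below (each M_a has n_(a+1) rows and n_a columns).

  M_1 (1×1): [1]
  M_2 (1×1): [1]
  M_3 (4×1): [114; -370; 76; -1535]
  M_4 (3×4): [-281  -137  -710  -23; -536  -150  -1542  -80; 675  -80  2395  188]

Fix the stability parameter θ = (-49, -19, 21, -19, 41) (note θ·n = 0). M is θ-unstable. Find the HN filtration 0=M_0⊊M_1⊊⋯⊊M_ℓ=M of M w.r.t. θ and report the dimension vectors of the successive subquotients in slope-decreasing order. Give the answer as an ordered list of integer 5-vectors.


Barcode: M ≅ I[1,5], I[4,4], I[4,5]^2. HN layers by μ_θ (4 steps, strictly decreasing):
  μ^(1)=41; μ^(2)=1; μ^(3)=-19; μ^(4)=-49

((0, 0, 0, 0, 3); (0, 0, 1, 1, 0); (0, 1, 0, 3, 0); (1, 0, 0, 0, 0))


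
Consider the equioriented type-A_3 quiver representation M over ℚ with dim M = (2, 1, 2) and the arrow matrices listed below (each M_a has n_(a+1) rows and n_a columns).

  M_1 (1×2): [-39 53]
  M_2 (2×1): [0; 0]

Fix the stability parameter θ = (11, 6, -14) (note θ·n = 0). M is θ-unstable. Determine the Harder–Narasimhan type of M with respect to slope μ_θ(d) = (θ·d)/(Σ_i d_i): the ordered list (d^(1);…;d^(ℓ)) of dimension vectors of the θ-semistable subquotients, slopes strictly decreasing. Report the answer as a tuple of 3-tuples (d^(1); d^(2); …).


Interval decomposition of M: I[1,1], I[1,2], I[3,3]^2.
HN type (ℓ=3): μ^(1)=11; μ^(2)=17/2; μ^(3)=-14

((1, 0, 0); (1, 1, 0); (0, 0, 2))


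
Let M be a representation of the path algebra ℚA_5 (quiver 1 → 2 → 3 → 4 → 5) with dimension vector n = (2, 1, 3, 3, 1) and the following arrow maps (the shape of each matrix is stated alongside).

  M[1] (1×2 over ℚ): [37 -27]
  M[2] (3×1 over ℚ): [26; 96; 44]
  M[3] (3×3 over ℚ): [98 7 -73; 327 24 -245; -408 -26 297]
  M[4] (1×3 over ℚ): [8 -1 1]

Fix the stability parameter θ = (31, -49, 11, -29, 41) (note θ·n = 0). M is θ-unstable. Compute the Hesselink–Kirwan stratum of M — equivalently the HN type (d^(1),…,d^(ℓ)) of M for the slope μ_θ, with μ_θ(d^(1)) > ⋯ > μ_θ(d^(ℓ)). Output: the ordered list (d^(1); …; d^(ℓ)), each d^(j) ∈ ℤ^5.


Barcode: M ≅ I[1,1], I[1,5], I[3,4]^2. HN layers by μ_θ (3 steps, strictly decreasing):
  μ^(1)=41; μ^(2)=31; μ^(3)=-9

((0, 0, 0, 0, 1); (1, 0, 0, 0, 0); (1, 1, 3, 3, 0))


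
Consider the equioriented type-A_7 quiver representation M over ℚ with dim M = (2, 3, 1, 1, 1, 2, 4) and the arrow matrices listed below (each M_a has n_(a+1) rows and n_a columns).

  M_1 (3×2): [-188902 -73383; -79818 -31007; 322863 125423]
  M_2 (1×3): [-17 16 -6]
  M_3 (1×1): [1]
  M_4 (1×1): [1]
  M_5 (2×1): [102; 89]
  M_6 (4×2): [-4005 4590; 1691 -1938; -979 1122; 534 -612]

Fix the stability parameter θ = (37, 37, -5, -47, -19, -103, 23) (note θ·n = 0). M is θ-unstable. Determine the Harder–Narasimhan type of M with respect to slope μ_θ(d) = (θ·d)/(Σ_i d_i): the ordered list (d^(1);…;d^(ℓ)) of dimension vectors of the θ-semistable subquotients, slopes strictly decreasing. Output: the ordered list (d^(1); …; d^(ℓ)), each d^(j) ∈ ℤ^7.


Barcode: M ≅ I[1,2], I[1,6], I[2,2], I[6,7], I[7,7]^3. HN layers by μ_θ (4 steps, strictly decreasing):
  μ^(1)=37; μ^(2)=23; μ^(3)=-50/3; μ^(4)=-103

((1, 2, 0, 0, 0, 0, 0); (0, 0, 0, 0, 0, 0, 4); (1, 1, 1, 1, 1, 1, 0); (0, 0, 0, 0, 0, 1, 0))


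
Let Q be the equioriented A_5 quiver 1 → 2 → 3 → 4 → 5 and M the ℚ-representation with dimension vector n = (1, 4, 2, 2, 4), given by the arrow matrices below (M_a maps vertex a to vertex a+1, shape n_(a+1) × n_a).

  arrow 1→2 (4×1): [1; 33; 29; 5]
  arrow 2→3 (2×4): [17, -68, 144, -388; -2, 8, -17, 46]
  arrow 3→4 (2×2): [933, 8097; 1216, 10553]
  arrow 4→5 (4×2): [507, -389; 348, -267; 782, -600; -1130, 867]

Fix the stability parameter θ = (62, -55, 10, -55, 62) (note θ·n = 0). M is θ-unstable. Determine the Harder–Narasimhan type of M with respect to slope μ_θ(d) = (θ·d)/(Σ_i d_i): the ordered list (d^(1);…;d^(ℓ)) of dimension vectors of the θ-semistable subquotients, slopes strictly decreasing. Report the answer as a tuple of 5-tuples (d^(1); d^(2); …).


Via rank(M_{q-1}∘⋯∘M_p): M ≅ I[1,5], I[2,2]^2, I[2,5], I[5,5]^2.
μ_θ-semistable layers: μ^(1)=62; μ^(2)=-19/2; μ^(3)=-45/2; μ^(4)=-55

((0, 0, 0, 0, 4); (1, 1, 1, 1, 0); (0, 0, 1, 1, 0); (0, 3, 0, 0, 0))


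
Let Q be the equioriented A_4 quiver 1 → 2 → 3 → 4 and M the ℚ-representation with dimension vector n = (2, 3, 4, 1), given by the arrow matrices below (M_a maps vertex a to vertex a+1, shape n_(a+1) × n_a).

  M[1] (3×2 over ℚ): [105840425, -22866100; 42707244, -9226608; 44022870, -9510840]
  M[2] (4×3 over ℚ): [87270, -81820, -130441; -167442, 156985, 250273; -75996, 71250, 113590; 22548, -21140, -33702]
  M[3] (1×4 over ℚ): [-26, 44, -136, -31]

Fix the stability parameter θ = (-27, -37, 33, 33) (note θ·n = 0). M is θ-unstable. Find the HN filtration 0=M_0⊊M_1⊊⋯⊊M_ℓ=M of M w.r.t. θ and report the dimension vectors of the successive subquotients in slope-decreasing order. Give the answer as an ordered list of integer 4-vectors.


Via rank(M_{q-1}∘⋯∘M_p): M ≅ I[1,1], I[1,2], I[2,3]^2, I[3,3], I[3,4].
μ_θ-semistable layers: μ^(1)=33; μ^(2)=-27; μ^(3)=-32; μ^(4)=-37

((0, 0, 4, 1); (1, 0, 0, 0); (1, 1, 0, 0); (0, 2, 0, 0))


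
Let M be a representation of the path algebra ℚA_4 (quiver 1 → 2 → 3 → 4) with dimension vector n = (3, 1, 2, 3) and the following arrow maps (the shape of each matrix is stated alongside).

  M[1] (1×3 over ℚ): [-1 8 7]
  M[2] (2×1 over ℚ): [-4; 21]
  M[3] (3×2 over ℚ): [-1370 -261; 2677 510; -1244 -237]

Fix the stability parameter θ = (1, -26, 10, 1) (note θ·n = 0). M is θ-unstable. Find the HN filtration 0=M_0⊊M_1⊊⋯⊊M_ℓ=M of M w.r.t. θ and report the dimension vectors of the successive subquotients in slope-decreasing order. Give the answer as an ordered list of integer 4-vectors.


Barcode: M ≅ I[1,1]^2, I[1,4], I[3,4], I[4,4]. HN layers by μ_θ (3 steps, strictly decreasing):
  μ^(1)=11/2; μ^(2)=1; μ^(3)=-25/2

((0, 0, 2, 2); (2, 0, 0, 1); (1, 1, 0, 0))


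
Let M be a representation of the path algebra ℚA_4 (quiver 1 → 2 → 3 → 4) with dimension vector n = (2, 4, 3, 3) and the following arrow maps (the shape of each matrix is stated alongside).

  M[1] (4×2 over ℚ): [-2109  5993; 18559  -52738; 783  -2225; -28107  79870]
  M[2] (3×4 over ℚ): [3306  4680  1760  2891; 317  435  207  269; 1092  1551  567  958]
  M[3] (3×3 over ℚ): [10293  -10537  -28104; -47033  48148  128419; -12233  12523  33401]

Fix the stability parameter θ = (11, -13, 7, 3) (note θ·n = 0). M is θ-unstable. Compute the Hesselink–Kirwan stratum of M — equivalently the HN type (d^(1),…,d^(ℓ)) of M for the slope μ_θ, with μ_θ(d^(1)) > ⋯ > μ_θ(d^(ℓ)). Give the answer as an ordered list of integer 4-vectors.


Via rank(M_{q-1}∘⋯∘M_p): M ≅ I[1,4]^2, I[2,2], I[2,4].
μ_θ-semistable layers: μ^(1)=5; μ^(2)=-1; μ^(3)=-13

((0, 0, 3, 3); (2, 2, 0, 0); (0, 2, 0, 0))


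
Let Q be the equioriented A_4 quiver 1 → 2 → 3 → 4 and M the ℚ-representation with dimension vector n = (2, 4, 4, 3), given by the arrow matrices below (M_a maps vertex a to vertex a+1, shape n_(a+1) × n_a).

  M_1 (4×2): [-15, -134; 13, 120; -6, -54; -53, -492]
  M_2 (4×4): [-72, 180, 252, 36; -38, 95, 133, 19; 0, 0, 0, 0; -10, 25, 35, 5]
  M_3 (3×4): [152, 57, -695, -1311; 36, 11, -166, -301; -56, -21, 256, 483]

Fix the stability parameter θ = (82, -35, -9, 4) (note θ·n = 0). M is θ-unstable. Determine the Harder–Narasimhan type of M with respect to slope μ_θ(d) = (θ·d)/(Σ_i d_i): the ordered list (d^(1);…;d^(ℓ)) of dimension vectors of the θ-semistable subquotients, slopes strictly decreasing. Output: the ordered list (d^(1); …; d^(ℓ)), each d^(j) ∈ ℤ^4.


Barcode: M ≅ I[1,2], I[1,3], I[2,2]^2, I[3,4]^3. HN layers by μ_θ (5 steps, strictly decreasing):
  μ^(1)=47/2; μ^(2)=38/3; μ^(3)=4; μ^(4)=-9; μ^(5)=-35

((1, 1, 0, 0); (1, 1, 1, 0); (0, 0, 0, 3); (0, 0, 3, 0); (0, 2, 0, 0))


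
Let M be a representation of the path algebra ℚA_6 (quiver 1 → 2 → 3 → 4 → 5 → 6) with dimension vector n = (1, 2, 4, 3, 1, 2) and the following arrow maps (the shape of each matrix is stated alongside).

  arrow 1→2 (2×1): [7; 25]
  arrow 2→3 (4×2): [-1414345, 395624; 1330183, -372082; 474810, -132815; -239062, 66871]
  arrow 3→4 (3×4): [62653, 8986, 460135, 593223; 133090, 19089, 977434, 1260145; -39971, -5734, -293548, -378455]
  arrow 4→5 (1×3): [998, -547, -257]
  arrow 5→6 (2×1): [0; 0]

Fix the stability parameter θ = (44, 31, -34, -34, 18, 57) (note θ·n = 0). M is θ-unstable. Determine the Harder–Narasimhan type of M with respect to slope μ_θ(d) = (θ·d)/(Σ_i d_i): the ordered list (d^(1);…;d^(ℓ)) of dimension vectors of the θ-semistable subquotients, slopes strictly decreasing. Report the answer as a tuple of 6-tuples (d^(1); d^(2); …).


Interval decomposition of M: I[1,5], I[2,4], I[3,3], I[3,4], I[6,6]^2.
HN type (ℓ=5): μ^(1)=57; μ^(2)=18; μ^(3)=7/4; μ^(4)=-37/3; μ^(5)=-34

((0, 0, 0, 0, 0, 2); (0, 0, 0, 0, 1, 0); (1, 1, 1, 1, 0, 0); (0, 1, 1, 1, 0, 0); (0, 0, 2, 1, 0, 0))


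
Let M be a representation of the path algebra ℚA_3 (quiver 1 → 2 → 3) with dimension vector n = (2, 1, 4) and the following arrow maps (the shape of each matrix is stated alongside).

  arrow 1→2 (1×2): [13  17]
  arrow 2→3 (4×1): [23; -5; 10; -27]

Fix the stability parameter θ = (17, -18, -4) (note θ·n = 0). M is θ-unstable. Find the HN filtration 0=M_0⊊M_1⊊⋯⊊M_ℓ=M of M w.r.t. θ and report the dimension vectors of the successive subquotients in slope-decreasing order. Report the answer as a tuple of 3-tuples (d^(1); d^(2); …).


Interval decomposition of M: I[1,1], I[1,3], I[3,3]^3.
HN type (ℓ=3): μ^(1)=17; μ^(2)=-5/3; μ^(3)=-4

((1, 0, 0); (1, 1, 1); (0, 0, 3))


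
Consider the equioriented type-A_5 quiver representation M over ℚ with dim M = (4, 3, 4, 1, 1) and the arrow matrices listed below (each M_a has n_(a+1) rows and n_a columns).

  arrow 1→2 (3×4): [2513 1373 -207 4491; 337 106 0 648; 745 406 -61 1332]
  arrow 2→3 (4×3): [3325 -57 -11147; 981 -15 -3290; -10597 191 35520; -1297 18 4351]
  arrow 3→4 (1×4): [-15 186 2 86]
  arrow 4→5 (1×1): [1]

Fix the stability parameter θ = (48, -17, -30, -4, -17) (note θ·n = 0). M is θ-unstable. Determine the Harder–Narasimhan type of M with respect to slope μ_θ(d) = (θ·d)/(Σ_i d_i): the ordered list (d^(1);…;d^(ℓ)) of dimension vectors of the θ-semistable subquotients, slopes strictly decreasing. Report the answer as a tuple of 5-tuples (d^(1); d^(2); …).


Via rank(M_{q-1}∘⋯∘M_p): M ≅ I[1,1], I[1,3]^2, I[1,5], I[3,3].
μ_θ-semistable layers: μ^(1)=48; μ^(2)=1/3; μ^(3)=-4; μ^(4)=-30

((1, 0, 0, 0, 0); (2, 2, 2, 0, 0); (1, 1, 1, 1, 1); (0, 0, 1, 0, 0))


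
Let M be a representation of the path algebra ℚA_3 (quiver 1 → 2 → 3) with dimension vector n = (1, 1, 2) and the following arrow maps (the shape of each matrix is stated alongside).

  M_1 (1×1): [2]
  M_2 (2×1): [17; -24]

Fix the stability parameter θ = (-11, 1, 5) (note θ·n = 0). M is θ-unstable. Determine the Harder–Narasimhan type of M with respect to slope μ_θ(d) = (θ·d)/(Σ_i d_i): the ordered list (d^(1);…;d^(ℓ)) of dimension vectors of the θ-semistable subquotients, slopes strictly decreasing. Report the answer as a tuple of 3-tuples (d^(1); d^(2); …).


Interval decomposition of M: I[1,3], I[3,3].
HN type (ℓ=3): μ^(1)=5; μ^(2)=1; μ^(3)=-11

((0, 0, 2); (0, 1, 0); (1, 0, 0))


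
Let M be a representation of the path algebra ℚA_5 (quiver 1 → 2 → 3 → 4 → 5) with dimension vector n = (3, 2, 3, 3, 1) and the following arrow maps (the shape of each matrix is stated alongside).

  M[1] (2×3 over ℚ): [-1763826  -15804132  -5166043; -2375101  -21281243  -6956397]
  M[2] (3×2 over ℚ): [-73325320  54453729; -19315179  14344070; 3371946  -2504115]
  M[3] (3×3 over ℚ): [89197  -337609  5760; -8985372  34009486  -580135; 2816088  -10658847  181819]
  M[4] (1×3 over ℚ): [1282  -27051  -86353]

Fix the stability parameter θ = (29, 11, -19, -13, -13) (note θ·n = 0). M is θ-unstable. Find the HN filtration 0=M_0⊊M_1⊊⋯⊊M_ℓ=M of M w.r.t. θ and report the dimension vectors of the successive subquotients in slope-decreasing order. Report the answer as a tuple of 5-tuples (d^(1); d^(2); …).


Interval decomposition of M: I[1,1], I[1,4], I[1,5], I[3,4].
HN type (ℓ=5): μ^(1)=29; μ^(2)=2; μ^(3)=-1; μ^(4)=-13; μ^(5)=-19

((1, 0, 0, 0, 0); (1, 1, 1, 1, 0); (1, 1, 1, 1, 1); (0, 0, 0, 1, 0); (0, 0, 1, 0, 0))


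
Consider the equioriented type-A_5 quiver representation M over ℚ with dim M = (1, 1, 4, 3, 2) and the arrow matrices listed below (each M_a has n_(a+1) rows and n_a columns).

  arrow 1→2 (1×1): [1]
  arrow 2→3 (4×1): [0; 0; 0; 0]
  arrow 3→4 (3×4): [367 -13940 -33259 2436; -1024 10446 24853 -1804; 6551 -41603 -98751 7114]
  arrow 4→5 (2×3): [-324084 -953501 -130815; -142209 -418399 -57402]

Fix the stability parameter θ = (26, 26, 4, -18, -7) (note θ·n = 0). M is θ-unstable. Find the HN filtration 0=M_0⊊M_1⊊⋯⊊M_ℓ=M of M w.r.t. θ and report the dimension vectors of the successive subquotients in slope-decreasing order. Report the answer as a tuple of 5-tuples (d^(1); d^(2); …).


Barcode: M ≅ I[1,2], I[3,3], I[3,4], I[3,5]^2. HN layers by μ_θ (3 steps, strictly decreasing):
  μ^(1)=26; μ^(2)=4; μ^(3)=-7

((1, 1, 0, 0, 0); (0, 0, 1, 0, 0); (0, 0, 3, 3, 2))


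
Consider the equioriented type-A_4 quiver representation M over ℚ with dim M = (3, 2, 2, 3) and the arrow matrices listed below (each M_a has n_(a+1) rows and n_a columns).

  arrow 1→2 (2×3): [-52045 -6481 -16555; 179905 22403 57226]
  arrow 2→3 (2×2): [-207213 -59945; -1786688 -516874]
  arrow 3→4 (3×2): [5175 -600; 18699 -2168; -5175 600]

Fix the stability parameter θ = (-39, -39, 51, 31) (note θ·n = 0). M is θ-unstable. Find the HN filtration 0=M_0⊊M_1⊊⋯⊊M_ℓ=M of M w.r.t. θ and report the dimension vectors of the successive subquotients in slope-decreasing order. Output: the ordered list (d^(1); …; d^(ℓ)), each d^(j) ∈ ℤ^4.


Interval decomposition of M: I[1,1], I[1,3], I[1,4], I[4,4]^2.
HN type (ℓ=4): μ^(1)=51; μ^(2)=41; μ^(3)=31; μ^(4)=-39

((0, 0, 1, 0); (0, 0, 1, 1); (0, 0, 0, 2); (3, 2, 0, 0))
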